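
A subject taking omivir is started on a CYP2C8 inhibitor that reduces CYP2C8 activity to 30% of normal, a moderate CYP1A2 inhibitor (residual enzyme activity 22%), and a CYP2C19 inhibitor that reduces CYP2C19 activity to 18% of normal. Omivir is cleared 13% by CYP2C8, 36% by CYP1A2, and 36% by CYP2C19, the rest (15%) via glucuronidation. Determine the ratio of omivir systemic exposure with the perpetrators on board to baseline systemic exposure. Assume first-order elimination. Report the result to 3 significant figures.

The CYP2C8 pathway (13% of clearance) falls to 0.3× activity: 0.13 × 0.3 = 0.039.
The CYP1A2 pathway (36% of clearance) drops to 0.22× activity: 0.36 × 0.22 = 0.0792.
The CYP2C19 pathway (36% of clearance) is reduced to 0.18× activity: 0.36 × 0.18 = 0.0648.
The remaining 15% of clearance is unaffected.
Relative clearance = 0.039 + 0.0792 + 0.0648 + 0.15 = 0.333.
Net systemic exposure ratio = 1 / 0.333 = 3.00.

3.00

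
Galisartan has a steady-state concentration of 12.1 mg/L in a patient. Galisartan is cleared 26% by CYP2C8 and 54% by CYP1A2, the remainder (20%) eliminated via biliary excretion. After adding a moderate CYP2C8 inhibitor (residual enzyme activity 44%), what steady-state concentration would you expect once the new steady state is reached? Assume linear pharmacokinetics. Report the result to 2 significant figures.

The CYP2C8 pathway (26% of clearance) drops to 0.44× activity: 0.26 × 0.44 = 0.1144.
CYP1A2 (54%) and the residual 20% are unaffected.
Relative clearance = 0.1144 + 0.54 + 0.2 = 0.8544.
With dosing unchanged, steady-state concentration scales as 1/CL: 12.1 / 0.8544 = 14 mg/L.

14 mg/L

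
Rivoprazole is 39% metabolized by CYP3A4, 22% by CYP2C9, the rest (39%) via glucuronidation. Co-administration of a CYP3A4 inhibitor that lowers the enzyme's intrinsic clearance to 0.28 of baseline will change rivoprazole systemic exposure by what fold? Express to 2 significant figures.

The CYP3A4 pathway (39% of clearance) is reduced to 0.28× activity: 0.39 × 0.28 = 0.1092.
CYP2C9 (22%) and the residual 39% are unaffected.
Relative clearance = 0.1092 + 0.22 + 0.39 = 0.7192.
Systemic exposure ratio = CL_old/CL_new = 1 / 0.7192 = 1.4.

1.4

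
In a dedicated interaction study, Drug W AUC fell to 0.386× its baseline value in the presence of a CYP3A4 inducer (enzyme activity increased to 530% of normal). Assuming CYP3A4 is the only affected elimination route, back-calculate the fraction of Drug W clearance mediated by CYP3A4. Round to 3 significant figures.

CL'/CL = 1 / 0.386 = 2.591
5.3·fm + (1 − fm) = 2.591
fm = (2.591 − 1) / (5.3 − 1) = 0.370

0.370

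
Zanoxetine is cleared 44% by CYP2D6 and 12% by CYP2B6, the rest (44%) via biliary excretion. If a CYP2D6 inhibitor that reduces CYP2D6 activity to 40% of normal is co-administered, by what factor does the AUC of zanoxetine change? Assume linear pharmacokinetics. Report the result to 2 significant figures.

The CYP2D6 pathway (44% of clearance) is reduced to 0.4× activity: 0.44 × 0.4 = 0.176.
CYP2B6 (12%) and the residual 44% are unaffected.
Relative clearance = 0.176 + 0.12 + 0.44 = 0.736.
AUC is inversely proportional to clearance, so the fold-change is 1 / 0.736 = 1.4.

1.4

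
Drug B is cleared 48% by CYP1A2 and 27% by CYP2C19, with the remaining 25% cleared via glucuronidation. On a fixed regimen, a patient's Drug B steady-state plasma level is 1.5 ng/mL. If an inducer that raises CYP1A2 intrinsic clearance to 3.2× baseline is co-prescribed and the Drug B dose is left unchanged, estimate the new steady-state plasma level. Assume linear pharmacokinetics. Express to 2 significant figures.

0.73 ng/mL

CYP1A2: 0.48 × 3.2 = 1.536
CYP2C19: 0.27 (unchanged)
Other: 0.25 (unchanged)
New clearance relative to baseline: 1.536 + 0.27 + 0.25 = 2.056.
With dosing unchanged, steady-state plasma level scales as 1/CL: 1.5 / 2.056 = 0.73 ng/mL.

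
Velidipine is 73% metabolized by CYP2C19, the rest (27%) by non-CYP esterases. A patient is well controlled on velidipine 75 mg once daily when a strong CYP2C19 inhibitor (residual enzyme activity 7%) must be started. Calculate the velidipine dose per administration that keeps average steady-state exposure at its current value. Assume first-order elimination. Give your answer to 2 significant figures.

24 mg

The CYP2C19 pathway (73% of clearance) drops to 0.07× activity: 0.73 × 0.07 = 0.0511.
Non-CYP routes (27%) are unchanged.
Relative clearance = 0.0511 + 0.27 = 0.3211.
Css,avg = (dose rate)/CL, so holding Css fixed requires dose ∝ CL: 75 × 0.3211 = 24 mg.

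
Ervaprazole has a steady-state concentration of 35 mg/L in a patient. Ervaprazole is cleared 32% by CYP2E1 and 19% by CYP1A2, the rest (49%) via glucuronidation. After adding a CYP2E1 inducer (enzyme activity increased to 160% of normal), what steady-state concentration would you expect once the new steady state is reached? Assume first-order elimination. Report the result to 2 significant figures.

The CYP2E1 pathway (32% of clearance) is boosted to 1.6× activity: 0.32 × 1.6 = 0.512.
CYP1A2 (19%) and the residual 49% are unaffected.
CL_new/CL_old = 0.512 + 0.19 + 0.49 = 1.192.
With dosing unchanged, steady-state concentration scales as 1/CL: 35 / 1.192 = 29 mg/L.

29 mg/L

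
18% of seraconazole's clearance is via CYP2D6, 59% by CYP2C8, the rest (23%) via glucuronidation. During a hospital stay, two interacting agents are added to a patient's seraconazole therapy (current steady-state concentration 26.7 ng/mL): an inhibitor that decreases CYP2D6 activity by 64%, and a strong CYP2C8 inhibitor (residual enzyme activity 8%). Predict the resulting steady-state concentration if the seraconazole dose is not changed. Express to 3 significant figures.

78.1 ng/mL

The CYP2D6 pathway (18% of clearance) is reduced to 0.36× activity: 0.18 × 0.36 = 0.0648.
The CYP2C8 pathway (59% of clearance) drops to 0.08× activity: 0.59 × 0.08 = 0.0472.
The remaining 23% of clearance is unaffected.
CL_new/CL_old = 0.0648 + 0.0472 + 0.23 = 0.342.
New steady-state concentration = 26.7 / 0.342 = 78.1 ng/mL (concentration scales inversely with clearance).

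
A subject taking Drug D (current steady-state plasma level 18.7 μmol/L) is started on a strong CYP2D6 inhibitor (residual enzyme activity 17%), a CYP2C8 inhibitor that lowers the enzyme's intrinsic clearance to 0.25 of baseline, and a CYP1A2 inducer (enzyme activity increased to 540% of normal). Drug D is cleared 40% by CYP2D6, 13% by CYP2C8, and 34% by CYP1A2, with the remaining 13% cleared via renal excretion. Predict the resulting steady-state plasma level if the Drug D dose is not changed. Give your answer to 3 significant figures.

The CYP2D6 pathway (40% of clearance) drops to 0.17× activity: 0.4 × 0.17 = 0.068.
The CYP2C8 pathway (13% of clearance) falls to 0.25× activity: 0.13 × 0.25 = 0.0325.
The CYP1A2 pathway (34% of clearance) increases to 5.4× activity: 0.34 × 5.4 = 1.836.
The remaining 13% of clearance is unaffected.
CL_new/CL_old = 0.068 + 0.0325 + 1.836 + 0.13 = 2.0665.
New steady-state plasma level = 18.7 / 2.0665 = 9.05 μmol/L (concentration scales inversely with clearance).

9.05 μmol/L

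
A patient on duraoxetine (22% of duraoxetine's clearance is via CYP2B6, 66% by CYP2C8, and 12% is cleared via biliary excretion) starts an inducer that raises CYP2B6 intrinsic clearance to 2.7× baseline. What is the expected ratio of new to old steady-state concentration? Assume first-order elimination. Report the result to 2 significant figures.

0.73

The CYP2B6 pathway (22% of clearance) rises to 2.7× activity: 0.22 × 2.7 = 0.594.
CYP2C8 (66%) and the residual 12% are unaffected.
CL_new/CL_old = 0.594 + 0.66 + 0.12 = 1.374.
Since steady-state concentration ∝ 1/CL, the ratio is 1 / 1.374 = 0.73.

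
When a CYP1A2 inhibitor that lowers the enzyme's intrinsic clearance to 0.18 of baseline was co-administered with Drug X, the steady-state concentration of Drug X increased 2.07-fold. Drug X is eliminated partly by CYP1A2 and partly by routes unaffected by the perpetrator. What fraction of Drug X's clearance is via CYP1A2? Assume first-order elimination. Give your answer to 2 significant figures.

0.63

CL'/CL = 1 / 2.07 = 0.4831
0.18·fm + (1 − fm) = 0.4831
fm = (0.4831 − 1) / (0.18 − 1) = 0.63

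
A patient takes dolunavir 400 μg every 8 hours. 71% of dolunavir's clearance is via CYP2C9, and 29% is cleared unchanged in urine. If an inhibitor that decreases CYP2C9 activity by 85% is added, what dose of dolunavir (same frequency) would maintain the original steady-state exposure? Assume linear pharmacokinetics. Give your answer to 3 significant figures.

CYP2C9: 0.71 × 0.15 = 0.1065
Other: 0.29 (unchanged)
CL_new/CL_old = 0.1065 + 0.29 = 0.3965.
Exposure is unchanged when dose changes in proportion to clearance. New dose = 400 μg × 0.3965 = 159 μg.

159 μg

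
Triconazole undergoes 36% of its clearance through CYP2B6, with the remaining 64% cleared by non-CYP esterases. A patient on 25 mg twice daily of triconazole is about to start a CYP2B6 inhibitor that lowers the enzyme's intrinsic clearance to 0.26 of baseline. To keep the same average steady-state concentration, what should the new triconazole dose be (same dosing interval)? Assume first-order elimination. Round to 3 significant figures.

The CYP2B6 pathway (36% of clearance) is reduced to 0.26× activity: 0.36 × 0.26 = 0.0936.
The remaining 64% of clearance is unaffected.
CL_new/CL_old = 0.0936 + 0.64 = 0.7336.
Css,avg = (dose rate)/CL, so holding Css fixed requires dose ∝ CL: 25 × 0.7336 = 18.3 mg.

18.3 mg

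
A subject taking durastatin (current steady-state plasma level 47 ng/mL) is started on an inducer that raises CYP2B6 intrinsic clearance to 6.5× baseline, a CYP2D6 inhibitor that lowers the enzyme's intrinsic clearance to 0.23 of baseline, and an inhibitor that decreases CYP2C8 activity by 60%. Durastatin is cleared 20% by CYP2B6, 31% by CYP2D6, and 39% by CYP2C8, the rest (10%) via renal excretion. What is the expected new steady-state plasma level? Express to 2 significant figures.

29 ng/mL

The CYP2B6 pathway (20% of clearance) increases to 6.5× activity: 0.2 × 6.5 = 1.3.
The CYP2D6 pathway (31% of clearance) falls to 0.23× activity: 0.31 × 0.23 = 0.0713.
The CYP2C8 pathway (39% of clearance) is reduced to 0.4× activity: 0.39 × 0.4 = 0.156.
Non-CYP routes (10%) are unchanged.
Relative clearance = 1.3 + 0.0713 + 0.156 + 0.1 = 1.6273.
New steady-state plasma level = 47 / 1.6273 = 29 ng/mL (concentration scales inversely with clearance).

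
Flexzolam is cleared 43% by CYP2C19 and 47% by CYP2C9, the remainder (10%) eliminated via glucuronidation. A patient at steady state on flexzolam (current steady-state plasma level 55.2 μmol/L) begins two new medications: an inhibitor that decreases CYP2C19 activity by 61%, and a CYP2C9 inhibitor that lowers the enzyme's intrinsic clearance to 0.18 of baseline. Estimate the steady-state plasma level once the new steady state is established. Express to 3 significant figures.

157 μmol/L

The CYP2C19 pathway (43% of clearance) drops to 0.39× activity: 0.43 × 0.39 = 0.1677.
The CYP2C9 pathway (47% of clearance) falls to 0.18× activity: 0.47 × 0.18 = 0.0846.
Non-CYP routes (10%) are unchanged.
CL_new/CL_old = 0.1677 + 0.0846 + 0.1 = 0.3523.
New steady-state plasma level = 55.2 / 0.3523 = 157 μmol/L (concentration scales inversely with clearance).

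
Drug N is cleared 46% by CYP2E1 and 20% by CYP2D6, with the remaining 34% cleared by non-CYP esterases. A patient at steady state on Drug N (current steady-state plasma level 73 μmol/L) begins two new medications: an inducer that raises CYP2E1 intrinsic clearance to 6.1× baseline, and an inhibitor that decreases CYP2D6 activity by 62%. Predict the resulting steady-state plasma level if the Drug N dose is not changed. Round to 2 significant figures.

23 μmol/L

CYP2E1: 0.46 × 6.1 = 2.806
CYP2D6: 0.2 × 0.38 = 0.076
Other: 0.34 (unchanged)
CL_new/CL_old = 2.806 + 0.076 + 0.34 = 3.222.
New steady-state plasma level = 73 / 3.222 = 23 μmol/L (concentration scales inversely with clearance).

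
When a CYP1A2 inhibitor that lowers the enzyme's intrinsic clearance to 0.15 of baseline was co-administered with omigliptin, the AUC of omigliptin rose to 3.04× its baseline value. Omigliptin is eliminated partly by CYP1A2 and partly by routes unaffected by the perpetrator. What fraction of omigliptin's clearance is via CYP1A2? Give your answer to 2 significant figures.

CL'/CL = 1 / 3.04 = 0.3289
0.15·fm + (1 − fm) = 0.3289
fm = (0.3289 − 1) / (0.15 − 1) = 0.79

0.79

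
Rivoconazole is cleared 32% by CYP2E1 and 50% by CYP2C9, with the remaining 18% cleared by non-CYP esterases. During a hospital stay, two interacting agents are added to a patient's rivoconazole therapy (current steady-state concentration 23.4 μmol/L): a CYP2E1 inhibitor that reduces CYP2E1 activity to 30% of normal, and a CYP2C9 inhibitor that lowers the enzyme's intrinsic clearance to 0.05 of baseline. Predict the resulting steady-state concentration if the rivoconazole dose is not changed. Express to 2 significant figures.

CYP2E1: 0.32 × 0.3 = 0.096
CYP2C9: 0.5 × 0.05 = 0.025
Other: 0.18 (unchanged)
Relative clearance = 0.096 + 0.025 + 0.18 = 0.301.
Steady-state concentration ∝ 1/CL: new value = 23.4 / 0.301 = 78 μmol/L.

78 μmol/L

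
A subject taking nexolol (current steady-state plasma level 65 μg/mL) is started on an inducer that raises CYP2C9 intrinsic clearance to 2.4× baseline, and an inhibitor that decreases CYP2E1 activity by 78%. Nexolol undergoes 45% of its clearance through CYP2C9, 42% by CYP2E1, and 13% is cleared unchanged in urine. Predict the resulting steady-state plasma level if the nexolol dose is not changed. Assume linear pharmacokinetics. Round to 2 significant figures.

The CYP2C9 pathway (45% of clearance) increases to 2.4× activity: 0.45 × 2.4 = 1.08.
The CYP2E1 pathway (42% of clearance) is reduced to 0.22× activity: 0.42 × 0.22 = 0.0924.
Non-CYP routes (13%) are unchanged.
CL_new/CL_old = 1.08 + 0.0924 + 0.13 = 1.3024.
Dividing the baseline by the relative clearance: 65 / 1.3024 = 50 μg/mL.

50 μg/mL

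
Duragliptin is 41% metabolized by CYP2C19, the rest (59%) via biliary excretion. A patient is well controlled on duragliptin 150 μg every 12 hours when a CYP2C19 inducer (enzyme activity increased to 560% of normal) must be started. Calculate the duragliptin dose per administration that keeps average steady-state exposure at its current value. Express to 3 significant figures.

433 μg

The CYP2C19 pathway (41% of clearance) increases to 5.6× activity: 0.41 × 5.6 = 2.296.
The remaining 59% of clearance is unaffected.
New clearance relative to baseline: 2.296 + 0.59 = 2.886.
Exposure is unchanged when dose changes in proportion to clearance. New dose = 150 μg × 2.886 = 433 μg.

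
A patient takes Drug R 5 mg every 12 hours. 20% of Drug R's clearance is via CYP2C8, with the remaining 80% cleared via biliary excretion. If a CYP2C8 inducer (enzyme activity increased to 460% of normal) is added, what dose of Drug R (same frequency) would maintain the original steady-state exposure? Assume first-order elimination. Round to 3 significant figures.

The CYP2C8 pathway (20% of clearance) rises to 4.6× activity: 0.2 × 4.6 = 0.92.
Non-CYP routes (80%) are unchanged.
CL_new/CL_old = 0.92 + 0.8 = 1.72.
To maintain the same steady-state level, dose must scale with clearance: new dose = 5 × 1.72 = 8.60 mg.

8.60 mg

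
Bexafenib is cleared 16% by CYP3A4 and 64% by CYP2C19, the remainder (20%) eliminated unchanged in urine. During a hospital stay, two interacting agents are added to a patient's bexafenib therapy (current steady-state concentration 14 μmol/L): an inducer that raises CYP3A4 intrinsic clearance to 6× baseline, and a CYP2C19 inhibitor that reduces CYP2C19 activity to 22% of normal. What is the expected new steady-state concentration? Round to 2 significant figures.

11 μmol/L

The CYP3A4 pathway (16% of clearance) increases to 6× activity: 0.16 × 6 = 0.96.
The CYP2C19 pathway (64% of clearance) falls to 0.22× activity: 0.64 × 0.22 = 0.1408.
Non-CYP routes (20%) are unchanged.
New clearance relative to baseline: 0.96 + 0.1408 + 0.2 = 1.3008.
New steady-state concentration = 14 / 1.3008 = 11 μmol/L (concentration scales inversely with clearance).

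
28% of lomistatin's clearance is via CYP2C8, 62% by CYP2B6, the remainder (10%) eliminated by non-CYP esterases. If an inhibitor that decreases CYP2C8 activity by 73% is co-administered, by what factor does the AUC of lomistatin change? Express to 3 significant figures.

1.26

CYP2C8: 0.28 × 0.27 = 0.0756
CYP2B6: 0.62 (unchanged)
Other: 0.1 (unchanged)
New clearance relative to baseline: 0.0756 + 0.62 + 0.1 = 0.7956.
AUC is inversely proportional to clearance, so the fold-change is 1 / 0.7956 = 1.26.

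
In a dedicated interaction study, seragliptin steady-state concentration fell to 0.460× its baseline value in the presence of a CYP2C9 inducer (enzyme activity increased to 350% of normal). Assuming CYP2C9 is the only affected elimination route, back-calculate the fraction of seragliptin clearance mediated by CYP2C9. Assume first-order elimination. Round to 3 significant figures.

Let fm be the CYP2C9 fraction. New clearance relative to baseline = fm × 3.5 + (1 − fm).
Steady-state concentration ratio = 1 / (new CL fraction), so new CL fraction = 1 / 0.460 = 2.174.
fm × 3.5 + 1 − fm = 2.174  ⇒  fm × (3.5 − 1) = 1.174  ⇒  fm = 0.470.

0.470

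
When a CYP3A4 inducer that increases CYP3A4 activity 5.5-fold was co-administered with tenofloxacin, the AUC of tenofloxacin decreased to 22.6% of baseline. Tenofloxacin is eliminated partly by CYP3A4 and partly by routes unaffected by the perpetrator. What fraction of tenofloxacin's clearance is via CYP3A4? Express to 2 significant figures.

0.76

Let x = fm,CYP3A4. Because AUC ∝ 1/CL, relative clearance rose to 1/0.226 = 4.425.
Setting x·5.5 + (1 − x) = 4.425 and solving: x = (4.425 − 1)/(5.5 − 1) = 0.76.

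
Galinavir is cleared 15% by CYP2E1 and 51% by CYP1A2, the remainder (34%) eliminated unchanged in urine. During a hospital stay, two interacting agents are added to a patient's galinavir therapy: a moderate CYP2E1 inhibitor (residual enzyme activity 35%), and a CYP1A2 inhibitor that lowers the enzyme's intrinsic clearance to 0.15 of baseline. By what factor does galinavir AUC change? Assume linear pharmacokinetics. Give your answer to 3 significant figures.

The CYP2E1 pathway (15% of clearance) drops to 0.35× activity: 0.15 × 0.35 = 0.0525.
The CYP1A2 pathway (51% of clearance) falls to 0.15× activity: 0.51 × 0.15 = 0.0765.
The remaining 34% of clearance is unaffected.
New clearance relative to baseline: 0.0525 + 0.0765 + 0.34 = 0.469.
Because AUC varies inversely with clearance, the combined effect is 1 / 0.469 = 2.13.

2.13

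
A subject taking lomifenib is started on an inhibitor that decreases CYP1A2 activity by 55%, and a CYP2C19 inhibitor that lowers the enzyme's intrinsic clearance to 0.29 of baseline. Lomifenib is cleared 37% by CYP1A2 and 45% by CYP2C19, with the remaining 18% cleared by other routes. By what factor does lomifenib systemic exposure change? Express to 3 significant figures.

The CYP1A2 pathway (37% of clearance) drops to 0.45× activity: 0.37 × 0.45 = 0.1665.
The CYP2C19 pathway (45% of clearance) is reduced to 0.29× activity: 0.45 × 0.29 = 0.1305.
Non-CYP routes (18%) are unchanged.
Relative clearance = 0.1665 + 0.1305 + 0.18 = 0.477.
Systemic exposure ∝ 1/CL: fold-change = 1 / 0.477 = 2.10.

2.10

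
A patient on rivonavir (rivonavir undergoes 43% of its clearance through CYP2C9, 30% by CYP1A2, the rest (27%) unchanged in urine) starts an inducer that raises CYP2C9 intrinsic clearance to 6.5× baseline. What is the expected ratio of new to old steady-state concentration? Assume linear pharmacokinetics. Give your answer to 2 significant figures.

0.30

The CYP2C9 pathway (43% of clearance) increases to 6.5× activity: 0.43 × 6.5 = 2.795.
CYP1A2 (30%) and the residual 27% are unaffected.
New clearance relative to baseline: 2.795 + 0.3 + 0.27 = 3.365.
Steady-state concentration ratio = CL_old/CL_new = 1 / 3.365 = 0.30.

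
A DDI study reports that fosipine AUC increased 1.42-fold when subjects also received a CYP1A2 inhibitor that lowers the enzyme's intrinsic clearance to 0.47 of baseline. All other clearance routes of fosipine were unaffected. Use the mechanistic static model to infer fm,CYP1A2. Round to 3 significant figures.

Call the CYP1A2 fraction fm. After the interaction, CL_new/CL_old = fm × 0.47 + (1 − fm).
AUC ratio = 1 / (new CL fraction), so new CL fraction = 1 / 1.42 = 0.7042.
fm × 0.47 + 1 − fm = 0.7042  ⇒  fm × (0.47 − 1) = −0.2958  ⇒  fm = 0.558.

0.558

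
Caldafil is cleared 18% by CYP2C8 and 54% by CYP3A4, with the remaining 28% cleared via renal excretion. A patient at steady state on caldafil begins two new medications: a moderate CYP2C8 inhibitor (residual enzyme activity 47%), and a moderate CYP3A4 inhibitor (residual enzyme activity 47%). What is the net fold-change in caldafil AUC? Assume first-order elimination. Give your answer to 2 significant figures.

1.6

The CYP2C8 pathway (18% of clearance) is reduced to 0.47× activity: 0.18 × 0.47 = 0.0846.
The CYP3A4 pathway (54% of clearance) is reduced to 0.47× activity: 0.54 × 0.47 = 0.2538.
Non-CYP routes (28%) are unchanged.
New clearance relative to baseline: 0.0846 + 0.2538 + 0.28 = 0.6184.
AUC ∝ 1/CL: fold-change = 1 / 0.6184 = 1.6.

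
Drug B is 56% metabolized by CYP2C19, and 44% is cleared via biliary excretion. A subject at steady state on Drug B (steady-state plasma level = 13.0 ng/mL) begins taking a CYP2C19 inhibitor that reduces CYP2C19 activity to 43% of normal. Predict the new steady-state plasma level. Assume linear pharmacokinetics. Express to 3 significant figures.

19.1 ng/mL

The CYP2C19 pathway (56% of clearance) is reduced to 0.43× activity: 0.56 × 0.43 = 0.2408.
Non-CYP routes (44%) are unchanged.
New clearance relative to baseline: 0.2408 + 0.44 = 0.6808.
With dosing unchanged, steady-state plasma level scales as 1/CL: 13.0 / 0.6808 = 19.1 ng/mL.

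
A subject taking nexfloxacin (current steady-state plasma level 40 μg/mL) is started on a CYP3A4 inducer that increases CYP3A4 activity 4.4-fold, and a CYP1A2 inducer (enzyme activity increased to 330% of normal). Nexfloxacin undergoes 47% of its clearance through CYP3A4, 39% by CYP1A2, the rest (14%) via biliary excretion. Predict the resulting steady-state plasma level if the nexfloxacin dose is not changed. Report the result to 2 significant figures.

CYP3A4: 0.47 × 4.4 = 2.068
CYP1A2: 0.39 × 3.3 = 1.287
Other: 0.14 (unchanged)
CL_new/CL_old = 2.068 + 1.287 + 0.14 = 3.495.
Dividing the baseline by the relative clearance: 40 / 3.495 = 11 μg/mL.

11 μg/mL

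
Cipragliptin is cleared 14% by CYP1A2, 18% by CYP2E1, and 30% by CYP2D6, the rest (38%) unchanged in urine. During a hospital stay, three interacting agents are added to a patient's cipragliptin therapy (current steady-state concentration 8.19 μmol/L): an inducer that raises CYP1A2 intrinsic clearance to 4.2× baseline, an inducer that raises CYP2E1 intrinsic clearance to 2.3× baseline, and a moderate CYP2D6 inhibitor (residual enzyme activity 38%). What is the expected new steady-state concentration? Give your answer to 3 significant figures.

The CYP1A2 pathway (14% of clearance) rises to 4.2× activity: 0.14 × 4.2 = 0.588.
The CYP2E1 pathway (18% of clearance) is boosted to 2.3× activity: 0.18 × 2.3 = 0.414.
The CYP2D6 pathway (30% of clearance) falls to 0.38× activity: 0.3 × 0.38 = 0.114.
The remaining 38% of clearance is unaffected.
Relative clearance = 0.588 + 0.414 + 0.114 + 0.38 = 1.496.
Dividing the baseline by the relative clearance: 8.19 / 1.496 = 5.47 μmol/L.

5.47 μmol/L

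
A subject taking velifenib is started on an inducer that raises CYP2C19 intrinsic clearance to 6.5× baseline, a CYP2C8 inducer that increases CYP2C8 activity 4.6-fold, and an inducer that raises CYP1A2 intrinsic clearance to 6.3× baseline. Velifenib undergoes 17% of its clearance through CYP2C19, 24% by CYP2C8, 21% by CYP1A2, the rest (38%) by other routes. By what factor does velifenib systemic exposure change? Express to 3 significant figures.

The CYP2C19 pathway (17% of clearance) increases to 6.5× activity: 0.17 × 6.5 = 1.105.
The CYP2C8 pathway (24% of clearance) is boosted to 4.6× activity: 0.24 × 4.6 = 1.104.
The CYP1A2 pathway (21% of clearance) is boosted to 6.3× activity: 0.21 × 6.3 = 1.323.
Non-CYP routes (38%) are unchanged.
New clearance relative to baseline: 1.105 + 1.104 + 1.323 + 0.38 = 3.912.
Net systemic exposure ratio = 1 / 3.912 = 0.256.

0.256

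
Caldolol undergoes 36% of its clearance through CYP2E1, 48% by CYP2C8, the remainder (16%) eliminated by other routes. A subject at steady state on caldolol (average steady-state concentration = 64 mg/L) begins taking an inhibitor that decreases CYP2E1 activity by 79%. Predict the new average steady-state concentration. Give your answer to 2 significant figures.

CYP2E1: 0.36 × 0.21 = 0.0756
CYP2C8: 0.48 (unchanged)
Other: 0.16 (unchanged)
Relative clearance = 0.0756 + 0.48 + 0.16 = 0.7156.
With dosing unchanged, average steady-state concentration scales as 1/CL: 64 / 0.7156 = 89 mg/L.

89 mg/L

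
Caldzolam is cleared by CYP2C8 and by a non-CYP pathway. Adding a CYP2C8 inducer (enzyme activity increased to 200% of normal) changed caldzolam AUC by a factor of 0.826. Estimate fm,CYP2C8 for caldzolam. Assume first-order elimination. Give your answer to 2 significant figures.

0.21

CL'/CL = 1 / 0.826 = 1.211
2·fm + (1 − fm) = 1.211
fm = (1.211 − 1) / (2 − 1) = 0.21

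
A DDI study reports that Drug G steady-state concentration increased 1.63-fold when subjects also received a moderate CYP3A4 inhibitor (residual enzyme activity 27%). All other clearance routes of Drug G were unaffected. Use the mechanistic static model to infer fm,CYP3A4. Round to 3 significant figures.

CL'/CL = 1 / 1.63 = 0.6135
0.27·fm + (1 − fm) = 0.6135
fm = (0.6135 − 1) / (0.27 − 1) = 0.529

0.529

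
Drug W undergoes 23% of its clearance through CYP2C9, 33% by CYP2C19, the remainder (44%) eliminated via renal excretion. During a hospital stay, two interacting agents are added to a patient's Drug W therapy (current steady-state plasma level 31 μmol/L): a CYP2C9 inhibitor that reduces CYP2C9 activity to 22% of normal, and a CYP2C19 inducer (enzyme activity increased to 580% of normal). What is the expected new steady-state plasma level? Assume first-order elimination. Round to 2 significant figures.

13 μmol/L

CYP2C9: 0.23 × 0.22 = 0.0506
CYP2C19: 0.33 × 5.8 = 1.914
Other: 0.44 (unchanged)
Relative clearance = 0.0506 + 1.914 + 0.44 = 2.4046.
New steady-state plasma level = 31 / 2.4046 = 13 μmol/L (concentration scales inversely with clearance).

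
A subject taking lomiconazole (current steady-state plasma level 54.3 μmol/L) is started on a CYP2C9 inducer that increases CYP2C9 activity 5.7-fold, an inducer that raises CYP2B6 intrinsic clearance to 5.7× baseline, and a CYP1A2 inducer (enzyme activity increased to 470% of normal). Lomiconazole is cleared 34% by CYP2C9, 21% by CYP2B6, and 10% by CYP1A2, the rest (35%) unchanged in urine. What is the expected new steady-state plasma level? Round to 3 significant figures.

13.7 μmol/L

CYP2C9: 0.34 × 5.7 = 1.938
CYP2B6: 0.21 × 5.7 = 1.197
CYP1A2: 0.1 × 4.7 = 0.47
Other: 0.35 (unchanged)
CL_new/CL_old = 1.938 + 1.197 + 0.47 + 0.35 = 3.955.
New steady-state plasma level = 54.3 / 3.955 = 13.7 μmol/L (concentration scales inversely with clearance).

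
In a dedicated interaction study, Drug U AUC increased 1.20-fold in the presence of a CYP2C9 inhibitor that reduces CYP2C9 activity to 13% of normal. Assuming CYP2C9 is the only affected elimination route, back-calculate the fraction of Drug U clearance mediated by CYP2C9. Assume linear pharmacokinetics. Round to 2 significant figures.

Write x for the fraction cleared via CYP2C9. The observed AUC change means clearance fell to 1/1.20 = 0.8333 of baseline.
Only the CYP2C9 route changed, so 0.8333 = x·0.13 + (1 − x), giving x = 0.19.

0.19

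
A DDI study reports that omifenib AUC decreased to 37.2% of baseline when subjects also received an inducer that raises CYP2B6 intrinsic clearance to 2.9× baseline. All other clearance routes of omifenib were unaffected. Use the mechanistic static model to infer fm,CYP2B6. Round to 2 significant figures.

0.89

Write x for the fraction cleared via CYP2B6. The observed AUC change means clearance rose to 1/0.372 = 2.688 of baseline.
Only the CYP2B6 route changed, so 2.688 = x·2.9 + (1 − x), giving x = 0.89.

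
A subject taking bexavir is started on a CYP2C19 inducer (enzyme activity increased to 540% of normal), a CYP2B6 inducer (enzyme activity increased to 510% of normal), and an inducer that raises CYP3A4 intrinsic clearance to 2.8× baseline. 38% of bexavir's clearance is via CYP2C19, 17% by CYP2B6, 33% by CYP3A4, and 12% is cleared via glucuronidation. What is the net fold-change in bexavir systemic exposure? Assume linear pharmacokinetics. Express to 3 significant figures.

0.252

The CYP2C19 pathway (38% of clearance) rises to 5.4× activity: 0.38 × 5.4 = 2.052.
The CYP2B6 pathway (17% of clearance) is boosted to 5.1× activity: 0.17 × 5.1 = 0.867.
The CYP3A4 pathway (33% of clearance) is boosted to 2.8× activity: 0.33 × 2.8 = 0.924.
Non-CYP routes (12%) are unchanged.
Relative clearance = 2.052 + 0.867 + 0.924 + 0.12 = 3.963.
Systemic exposure ∝ 1/CL: fold-change = 1 / 3.963 = 0.252.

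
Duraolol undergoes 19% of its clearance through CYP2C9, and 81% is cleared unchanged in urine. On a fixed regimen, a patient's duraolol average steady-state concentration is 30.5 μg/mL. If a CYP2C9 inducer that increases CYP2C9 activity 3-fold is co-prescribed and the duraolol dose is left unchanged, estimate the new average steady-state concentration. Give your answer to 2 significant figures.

22 μg/mL

The CYP2C9 pathway (19% of clearance) is boosted to 3× activity: 0.19 × 3 = 0.57.
The remaining 81% of clearance is unaffected.
Relative clearance = 0.57 + 0.81 = 1.38.
With dosing unchanged, average steady-state concentration scales as 1/CL: 30.5 / 1.38 = 22 μg/mL.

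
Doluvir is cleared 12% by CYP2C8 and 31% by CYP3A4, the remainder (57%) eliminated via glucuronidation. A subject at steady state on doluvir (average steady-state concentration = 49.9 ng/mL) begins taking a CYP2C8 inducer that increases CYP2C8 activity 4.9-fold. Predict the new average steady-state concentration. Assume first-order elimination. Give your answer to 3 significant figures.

34.0 ng/mL

The CYP2C8 pathway (12% of clearance) is boosted to 4.9× activity: 0.12 × 4.9 = 0.588.
CYP3A4 (31%) and the residual 57% are unaffected.
Relative clearance = 0.588 + 0.31 + 0.57 = 1.468.
With dosing unchanged, average steady-state concentration scales as 1/CL: 49.9 / 1.468 = 34.0 ng/mL.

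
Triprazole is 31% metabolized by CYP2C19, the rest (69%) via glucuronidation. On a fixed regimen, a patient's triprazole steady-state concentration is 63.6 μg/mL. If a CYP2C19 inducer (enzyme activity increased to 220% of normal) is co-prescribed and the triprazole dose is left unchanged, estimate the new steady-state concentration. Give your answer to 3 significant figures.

46.4 μg/mL

The CYP2C19 pathway (31% of clearance) is boosted to 2.2× activity: 0.31 × 2.2 = 0.682.
Non-CYP routes (69%) are unchanged.
New clearance relative to baseline: 0.682 + 0.69 = 1.372.
Steady-state concentration ∝ 1/CL, so new value = 63.6 / 1.372 = 46.4 μg/mL.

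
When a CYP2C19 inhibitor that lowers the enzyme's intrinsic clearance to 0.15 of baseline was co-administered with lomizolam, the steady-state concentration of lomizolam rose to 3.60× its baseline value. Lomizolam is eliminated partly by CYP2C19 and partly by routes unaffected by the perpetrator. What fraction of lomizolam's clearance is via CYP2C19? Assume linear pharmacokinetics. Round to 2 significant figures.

0.85

CL'/CL = 1 / 3.60 = 0.2778
0.15·fm + (1 − fm) = 0.2778
fm = (0.2778 − 1) / (0.15 − 1) = 0.85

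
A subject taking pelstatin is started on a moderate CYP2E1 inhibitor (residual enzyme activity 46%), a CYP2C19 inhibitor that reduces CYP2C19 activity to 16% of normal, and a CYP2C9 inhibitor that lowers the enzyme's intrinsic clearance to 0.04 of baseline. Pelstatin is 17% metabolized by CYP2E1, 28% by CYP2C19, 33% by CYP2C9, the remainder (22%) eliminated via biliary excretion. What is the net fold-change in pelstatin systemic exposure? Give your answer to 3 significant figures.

2.81

The CYP2E1 pathway (17% of clearance) is reduced to 0.46× activity: 0.17 × 0.46 = 0.0782.
The CYP2C19 pathway (28% of clearance) drops to 0.16× activity: 0.28 × 0.16 = 0.0448.
The CYP2C9 pathway (33% of clearance) drops to 0.04× activity: 0.33 × 0.04 = 0.0132.
The remaining 22% of clearance is unaffected.
Relative clearance = 0.0782 + 0.0448 + 0.0132 + 0.22 = 0.3562.
Because systemic exposure varies inversely with clearance, the combined effect is 1 / 0.3562 = 2.81.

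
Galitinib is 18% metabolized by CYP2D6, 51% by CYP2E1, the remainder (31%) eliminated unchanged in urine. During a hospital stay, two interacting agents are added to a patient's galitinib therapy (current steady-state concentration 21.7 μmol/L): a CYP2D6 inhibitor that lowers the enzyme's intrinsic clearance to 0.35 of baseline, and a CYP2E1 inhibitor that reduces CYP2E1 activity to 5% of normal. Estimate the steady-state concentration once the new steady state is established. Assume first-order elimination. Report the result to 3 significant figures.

54.5 μmol/L

The CYP2D6 pathway (18% of clearance) falls to 0.35× activity: 0.18 × 0.35 = 0.063.
The CYP2E1 pathway (51% of clearance) drops to 0.05× activity: 0.51 × 0.05 = 0.0255.
The remaining 31% of clearance is unaffected.
CL_new/CL_old = 0.063 + 0.0255 + 0.31 = 0.3985.
Dividing the baseline by the relative clearance: 21.7 / 0.3985 = 54.5 μmol/L.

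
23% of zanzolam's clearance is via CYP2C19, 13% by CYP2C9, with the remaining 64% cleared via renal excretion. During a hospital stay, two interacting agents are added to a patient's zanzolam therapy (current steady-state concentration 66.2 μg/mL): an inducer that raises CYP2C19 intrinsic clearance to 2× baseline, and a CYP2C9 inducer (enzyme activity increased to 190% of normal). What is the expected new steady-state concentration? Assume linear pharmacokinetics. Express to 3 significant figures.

The CYP2C19 pathway (23% of clearance) increases to 2× activity: 0.23 × 2 = 0.46.
The CYP2C9 pathway (13% of clearance) increases to 1.9× activity: 0.13 × 1.9 = 0.247.
The remaining 64% of clearance is unaffected.
New clearance relative to baseline: 0.46 + 0.247 + 0.64 = 1.347.
New steady-state concentration = 66.2 / 1.347 = 49.1 μg/mL (concentration scales inversely with clearance).

49.1 μg/mL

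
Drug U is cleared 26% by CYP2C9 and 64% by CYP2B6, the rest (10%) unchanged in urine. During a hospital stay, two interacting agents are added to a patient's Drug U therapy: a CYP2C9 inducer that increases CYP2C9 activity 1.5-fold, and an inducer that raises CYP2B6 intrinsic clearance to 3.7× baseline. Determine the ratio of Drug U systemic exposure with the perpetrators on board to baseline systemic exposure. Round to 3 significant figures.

0.350

The CYP2C9 pathway (26% of clearance) increases to 1.5× activity: 0.26 × 1.5 = 0.39.
The CYP2B6 pathway (64% of clearance) rises to 3.7× activity: 0.64 × 3.7 = 2.368.
The remaining 10% of clearance is unaffected.
New clearance relative to baseline: 0.39 + 2.368 + 0.1 = 2.858.
Because systemic exposure varies inversely with clearance, the combined effect is 1 / 2.858 = 0.350.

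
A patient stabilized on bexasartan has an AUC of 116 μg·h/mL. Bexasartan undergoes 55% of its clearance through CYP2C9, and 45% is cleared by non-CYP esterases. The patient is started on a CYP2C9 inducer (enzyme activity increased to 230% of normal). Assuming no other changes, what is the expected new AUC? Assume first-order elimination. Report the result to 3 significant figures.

67.6 μg·h/mL

CYP2C9: 0.55 × 2.3 = 1.265
Other: 0.45 (unchanged)
CL_new/CL_old = 1.265 + 0.45 = 1.715.
AUC ∝ 1/CL, so new value = 116 / 1.715 = 67.6 μg·h/mL.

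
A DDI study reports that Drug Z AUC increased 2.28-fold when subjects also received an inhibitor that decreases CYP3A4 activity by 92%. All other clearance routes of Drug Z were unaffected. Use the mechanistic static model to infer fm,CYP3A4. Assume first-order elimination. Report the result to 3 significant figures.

CL'/CL = 1 / 2.28 = 0.4386
0.08·fm + (1 − fm) = 0.4386
fm = (0.4386 − 1) / (0.08 − 1) = 0.610

0.610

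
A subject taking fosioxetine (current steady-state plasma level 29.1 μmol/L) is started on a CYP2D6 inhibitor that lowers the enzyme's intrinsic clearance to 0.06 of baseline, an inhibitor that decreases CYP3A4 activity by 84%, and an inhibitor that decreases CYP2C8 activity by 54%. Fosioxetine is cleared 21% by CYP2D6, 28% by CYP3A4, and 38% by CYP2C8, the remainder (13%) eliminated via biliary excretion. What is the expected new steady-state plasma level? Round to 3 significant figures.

80.3 μmol/L

The CYP2D6 pathway (21% of clearance) falls to 0.06× activity: 0.21 × 0.06 = 0.0126.
The CYP3A4 pathway (28% of clearance) drops to 0.16× activity: 0.28 × 0.16 = 0.0448.
The CYP2C8 pathway (38% of clearance) is reduced to 0.46× activity: 0.38 × 0.46 = 0.1748.
The remaining 13% of clearance is unaffected.
CL_new/CL_old = 0.0126 + 0.0448 + 0.1748 + 0.13 = 0.3622.
Steady-state plasma level ∝ 1/CL: new value = 29.1 / 0.3622 = 80.3 μmol/L.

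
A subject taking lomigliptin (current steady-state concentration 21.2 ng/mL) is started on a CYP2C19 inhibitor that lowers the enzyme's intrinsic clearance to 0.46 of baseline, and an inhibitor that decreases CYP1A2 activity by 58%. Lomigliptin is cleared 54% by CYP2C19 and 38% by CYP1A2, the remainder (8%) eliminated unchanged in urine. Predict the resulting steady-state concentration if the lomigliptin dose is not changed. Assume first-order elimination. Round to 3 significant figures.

The CYP2C19 pathway (54% of clearance) drops to 0.46× activity: 0.54 × 0.46 = 0.2484.
The CYP1A2 pathway (38% of clearance) drops to 0.42× activity: 0.38 × 0.42 = 0.1596.
The remaining 8% of clearance is unaffected.
CL_new/CL_old = 0.2484 + 0.1596 + 0.08 = 0.488.
Dividing the baseline by the relative clearance: 21.2 / 0.488 = 43.4 ng/mL.

43.4 ng/mL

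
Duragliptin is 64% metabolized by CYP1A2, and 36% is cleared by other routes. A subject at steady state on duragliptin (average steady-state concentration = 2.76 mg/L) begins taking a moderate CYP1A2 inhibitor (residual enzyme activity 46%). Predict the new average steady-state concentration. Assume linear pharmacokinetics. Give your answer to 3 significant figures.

4.22 mg/L

CYP1A2: 0.64 × 0.46 = 0.2944
Other: 0.36 (unchanged)
Relative clearance = 0.2944 + 0.36 = 0.6544.
Average steady-state concentration ∝ 1/CL, so new value = 2.76 / 0.6544 = 4.22 mg/L.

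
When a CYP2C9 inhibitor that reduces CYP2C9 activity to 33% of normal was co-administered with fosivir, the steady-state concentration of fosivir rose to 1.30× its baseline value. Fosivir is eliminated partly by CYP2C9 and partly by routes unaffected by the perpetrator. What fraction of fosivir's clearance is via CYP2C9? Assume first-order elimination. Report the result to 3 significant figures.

0.344

Let fm be the CYP2C9 fraction. New clearance relative to baseline = fm × 0.33 + (1 − fm).
Steady-state concentration ratio = 1 / (new CL fraction), so new CL fraction = 1 / 1.30 = 0.7692.
fm × 0.33 + 1 − fm = 0.7692  ⇒  fm × (0.33 − 1) = −0.2308  ⇒  fm = 0.344.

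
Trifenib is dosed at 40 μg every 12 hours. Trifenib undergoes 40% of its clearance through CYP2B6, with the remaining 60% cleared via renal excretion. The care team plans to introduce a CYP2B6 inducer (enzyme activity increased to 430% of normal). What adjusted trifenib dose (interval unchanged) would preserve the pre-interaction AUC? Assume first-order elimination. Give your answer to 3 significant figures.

CYP2B6: 0.4 × 4.3 = 1.72
Other: 0.6 (unchanged)
New clearance relative to baseline: 1.72 + 0.6 = 2.32.
Exposure is unchanged when dose changes in proportion to clearance. New dose = 40 μg × 2.32 = 92.8 μg.

92.8 μg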